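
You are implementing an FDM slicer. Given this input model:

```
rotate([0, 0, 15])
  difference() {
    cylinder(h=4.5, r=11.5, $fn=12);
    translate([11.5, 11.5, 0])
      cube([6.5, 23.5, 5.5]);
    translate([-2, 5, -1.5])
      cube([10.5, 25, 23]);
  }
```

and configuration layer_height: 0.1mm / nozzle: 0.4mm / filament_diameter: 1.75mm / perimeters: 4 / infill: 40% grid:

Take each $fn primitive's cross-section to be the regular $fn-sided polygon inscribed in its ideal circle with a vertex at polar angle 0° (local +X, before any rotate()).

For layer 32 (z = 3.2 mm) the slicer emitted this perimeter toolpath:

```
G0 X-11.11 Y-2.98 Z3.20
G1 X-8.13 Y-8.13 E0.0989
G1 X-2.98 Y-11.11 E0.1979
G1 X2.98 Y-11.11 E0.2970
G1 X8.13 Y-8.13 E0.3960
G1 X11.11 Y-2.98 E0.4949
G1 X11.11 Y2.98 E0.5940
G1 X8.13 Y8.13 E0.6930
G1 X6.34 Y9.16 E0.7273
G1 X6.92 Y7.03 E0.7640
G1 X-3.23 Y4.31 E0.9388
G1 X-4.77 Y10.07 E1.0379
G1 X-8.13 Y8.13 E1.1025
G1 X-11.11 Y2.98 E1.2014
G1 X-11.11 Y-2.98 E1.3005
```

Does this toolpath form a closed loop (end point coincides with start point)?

Start point (G0): (-11.11, -2.98). End point (last G1): the path returns to the start — closed.

yes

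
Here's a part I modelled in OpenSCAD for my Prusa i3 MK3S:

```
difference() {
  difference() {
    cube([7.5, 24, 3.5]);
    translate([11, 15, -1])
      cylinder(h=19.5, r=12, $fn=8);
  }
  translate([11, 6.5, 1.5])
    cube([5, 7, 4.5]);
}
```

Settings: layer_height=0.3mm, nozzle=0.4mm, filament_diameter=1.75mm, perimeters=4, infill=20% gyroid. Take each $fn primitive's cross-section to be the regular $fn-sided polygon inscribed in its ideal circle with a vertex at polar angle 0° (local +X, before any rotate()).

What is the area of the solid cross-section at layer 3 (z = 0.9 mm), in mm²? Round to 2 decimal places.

At z = 0.9 mm: the cube is present — its section is the full 7.5×24 rectangle (area 180.00 mm²); the cylinder at (11, 15): section is a regular 8-gon, circumradius r=12 (area = (8/2)·12.000²·sin(360°/8) = 407.29 mm²); Subtracting the remaining from the first: starting from the 7.5×24 cube (180.00 mm²), the r=12 cylinder at (11, 15) partially overlaps it — only the 119.41 mm² overlap (of its 407.29 mm²) is removed, clipping the outline — area = 60.59 mm²; the cube at (11, 6.5) does not reach this height (z outside [1.5, 6]); Subtracting the remaining from the first: none of the subtracted shapes is present at this height, so that combined region is unchanged — area = 60.59 mm². Overall, the cross-section has 2 separate islands. Net area = 60.59 mm².

60.59 mm²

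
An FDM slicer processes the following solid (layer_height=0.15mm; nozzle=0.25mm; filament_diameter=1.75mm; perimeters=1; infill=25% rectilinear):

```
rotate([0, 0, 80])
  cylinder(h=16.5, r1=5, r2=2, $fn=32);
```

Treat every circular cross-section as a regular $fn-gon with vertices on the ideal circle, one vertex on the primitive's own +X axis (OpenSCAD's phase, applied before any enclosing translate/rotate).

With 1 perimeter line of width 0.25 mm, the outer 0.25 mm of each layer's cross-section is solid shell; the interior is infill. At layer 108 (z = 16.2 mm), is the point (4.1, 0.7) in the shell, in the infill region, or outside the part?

At z = 16.2 mm: the cone contributes a regular 32-gon of circumradius 2.055 (interpolated between r1=5 and r2=2 at t=0.982); (whole slice rotated 80° about Z — lengths, areas and connectivity unchanged). Overall, the cross-section is a single solid region. Undo the 80° rotation: the query point maps to (1.401, -3.916) in the un-rotated model frame. The nearest boundary edge runs (0.40, -2.02)→(0.79, -1.90); distance from the point to it = 2.11 mm. The point is not inside any of the regions above, so it lies outside the cross-section (2.11 mm from the nearest boundary).

outside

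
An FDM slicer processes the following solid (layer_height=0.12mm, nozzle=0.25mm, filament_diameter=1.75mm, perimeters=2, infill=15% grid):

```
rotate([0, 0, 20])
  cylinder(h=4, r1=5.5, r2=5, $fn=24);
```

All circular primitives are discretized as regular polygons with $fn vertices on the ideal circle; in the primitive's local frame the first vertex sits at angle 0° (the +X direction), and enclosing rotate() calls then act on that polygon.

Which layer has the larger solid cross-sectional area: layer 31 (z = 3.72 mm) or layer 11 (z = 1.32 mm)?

layer 11 (z = 1.32 mm)

Layer 31 (z = 3.72): the cone contributes a regular 24-gon of circumradius 5.035 (interpolated between r1=5.5 and r2=5 at t=0.930) (area = (24/2)·5.035²·sin(360°/24) = 78.74 mm²); (rotated 20° about Z; rotation is an isometry so areas/perimeters/island counts are preserved). So its area = 78.74 mm². Layer 11 (z = 1.32): the cone (r1=5.5→r2=5) has section circumradius 5.335 here — a regular 24-gon (area = (24/2)·5.335²·sin(360°/24) = 88.40 mm²); (whole slice rotated 20° about Z — lengths, areas and connectivity unchanged). So its area = 88.40 mm². Layer 11 is larger (88.40 vs 78.74 mm²).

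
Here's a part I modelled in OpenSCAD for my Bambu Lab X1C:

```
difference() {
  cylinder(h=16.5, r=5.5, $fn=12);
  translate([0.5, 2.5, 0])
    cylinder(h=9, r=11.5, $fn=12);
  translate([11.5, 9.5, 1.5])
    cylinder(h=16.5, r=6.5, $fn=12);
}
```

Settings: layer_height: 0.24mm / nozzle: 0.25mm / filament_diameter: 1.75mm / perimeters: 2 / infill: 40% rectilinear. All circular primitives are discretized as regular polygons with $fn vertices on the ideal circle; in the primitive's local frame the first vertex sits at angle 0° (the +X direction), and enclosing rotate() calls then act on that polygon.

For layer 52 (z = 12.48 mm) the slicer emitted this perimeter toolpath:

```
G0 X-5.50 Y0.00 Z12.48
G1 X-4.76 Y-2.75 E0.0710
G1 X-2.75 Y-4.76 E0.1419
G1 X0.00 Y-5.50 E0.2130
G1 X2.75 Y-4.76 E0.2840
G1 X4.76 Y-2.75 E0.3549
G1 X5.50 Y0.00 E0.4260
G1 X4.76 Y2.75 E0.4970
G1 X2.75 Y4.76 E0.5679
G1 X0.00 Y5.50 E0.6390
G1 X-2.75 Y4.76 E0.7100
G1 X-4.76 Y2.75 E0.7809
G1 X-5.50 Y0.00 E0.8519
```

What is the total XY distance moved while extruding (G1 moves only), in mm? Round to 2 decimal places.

Sum the Euclidean lengths of each G1 segment: total = 34.15 mm.

34.15 mm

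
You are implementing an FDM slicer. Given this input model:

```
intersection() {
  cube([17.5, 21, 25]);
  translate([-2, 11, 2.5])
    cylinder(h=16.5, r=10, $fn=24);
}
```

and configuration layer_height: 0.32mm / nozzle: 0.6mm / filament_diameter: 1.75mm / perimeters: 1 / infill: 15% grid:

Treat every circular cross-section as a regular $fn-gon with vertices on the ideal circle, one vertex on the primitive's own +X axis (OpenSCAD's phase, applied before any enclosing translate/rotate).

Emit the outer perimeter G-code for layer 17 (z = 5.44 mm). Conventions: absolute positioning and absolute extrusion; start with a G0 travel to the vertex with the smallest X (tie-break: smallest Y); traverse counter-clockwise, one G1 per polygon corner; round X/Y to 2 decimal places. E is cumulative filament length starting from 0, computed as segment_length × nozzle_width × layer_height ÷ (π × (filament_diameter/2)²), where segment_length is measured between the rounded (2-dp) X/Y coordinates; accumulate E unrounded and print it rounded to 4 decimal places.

G0 X0.00 Y1.26 Z5.44
G1 X0.59 Y1.34 E0.0475
G1 X3.00 Y2.34 E0.2558
G1 X5.07 Y3.93 E0.4642
G1 X6.66 Y6.00 E0.6725
G1 X7.66 Y8.41 E0.8808
G1 X8.00 Y11.00 E1.0893
G1 X7.66 Y13.59 E1.2978
G1 X6.66 Y16.00 E1.5061
G1 X5.07 Y18.07 E1.7145
G1 X3.00 Y19.66 E1.9228
G1 X0.59 Y20.66 E2.1311
G1 X0.00 Y20.74 E2.1786
G1 X0.00 Y1.26 E3.7336

At z = 5.44 mm: the cube (footprint 17.5×21) is included at this height; the cylinder at (-2, 11): section is a regular 24-gon, circumradius r=10; After intersecting: the r=10 cylinder at (-2, 11) partially overlaps the 17.5×21 cube; clipping to the common part keeps 115.82 mm² — 1 connected region. The outline is a single polygon with 13 vertices. Extrusion per mm of travel: 0.6 × 0.32 / (π × 0.875²) = 0.079824. Accumulating E over each segment gives final E = 3.7336.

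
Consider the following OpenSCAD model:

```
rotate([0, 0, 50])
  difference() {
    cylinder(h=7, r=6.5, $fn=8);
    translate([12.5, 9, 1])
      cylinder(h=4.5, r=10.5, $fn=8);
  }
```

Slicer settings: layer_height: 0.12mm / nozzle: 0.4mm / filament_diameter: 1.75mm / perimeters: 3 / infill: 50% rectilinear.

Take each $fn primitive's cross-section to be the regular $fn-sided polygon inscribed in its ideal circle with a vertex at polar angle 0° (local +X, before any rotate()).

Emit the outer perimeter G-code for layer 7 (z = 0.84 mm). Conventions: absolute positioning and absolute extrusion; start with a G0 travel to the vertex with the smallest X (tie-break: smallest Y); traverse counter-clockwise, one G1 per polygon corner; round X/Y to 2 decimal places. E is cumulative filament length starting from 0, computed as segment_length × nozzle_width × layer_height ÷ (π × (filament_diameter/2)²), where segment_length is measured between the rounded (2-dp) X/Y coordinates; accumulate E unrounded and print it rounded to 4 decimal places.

G0 X-6.48 Y-0.57 Z0.84
G1 X-4.18 Y-4.98 E0.0993
G1 X0.57 Y-6.48 E0.1987
G1 X4.98 Y-4.18 E0.2979
G1 X6.48 Y0.57 E0.3973
G1 X4.18 Y4.98 E0.4966
G1 X-0.57 Y6.48 E0.5960
G1 X-4.98 Y4.18 E0.6952
G1 X-6.48 Y-0.57 E0.7946

At z = 0.84 mm: the r=6.5 cylinder gives a regular 8-gon of circumradius 6.5 (constant along its height); the cylinder at (12.5, 9) is absent (z outside [1, 5.5]); Taking the first minus the rest: none of the subtracted shapes is present at this height, so the r=6.5 cylinder is unchanged — 1 connected region; (rotated 50° about Z; rotation is an isometry so areas/perimeters/island counts are preserved). The outline is a single polygon with 8 vertices. Extrusion per mm of travel: 0.4 × 0.12 / (π × 0.875²) = 0.019956. Accumulating E over each segment gives final E = 0.7946.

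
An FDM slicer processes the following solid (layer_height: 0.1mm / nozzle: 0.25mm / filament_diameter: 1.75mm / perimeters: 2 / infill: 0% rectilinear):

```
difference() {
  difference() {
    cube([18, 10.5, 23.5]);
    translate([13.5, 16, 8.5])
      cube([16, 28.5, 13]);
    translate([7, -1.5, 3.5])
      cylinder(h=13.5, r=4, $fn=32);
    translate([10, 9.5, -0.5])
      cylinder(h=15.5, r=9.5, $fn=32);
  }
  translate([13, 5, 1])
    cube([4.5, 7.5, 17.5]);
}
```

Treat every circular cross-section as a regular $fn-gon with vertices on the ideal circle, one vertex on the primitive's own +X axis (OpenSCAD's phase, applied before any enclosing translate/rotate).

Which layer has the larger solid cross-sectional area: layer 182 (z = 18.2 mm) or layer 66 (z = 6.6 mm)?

layer 182 (z = 18.2 mm)

Layer 182 (z = 18.2): the 18×10.5 cube contributes its full rectangle (area 189.00 mm²); the 16×28.5 cube at (13.5, 16) contributes its full rectangle (area 456.00 mm²); the cylinder at (7, -1.5) does not reach this height (z outside [3.5, 17]); the cylinder at (10, 9.5) is not intersected at this z (z outside [-0.5, 15]); Taking the first minus the rest: starting from the 18×10.5 cube (189.00 mm²), the 16×28.5 cube at (13.5, 16) misses the remaining region (no effect) — area = 189.00 mm²; the cube at (13, 5) (footprint 4.5×7.5) is included at this height (area 33.75 mm²); Subtracting the remaining from the first: starting from that combined region (189.00 mm²), the 4.5×7.5 cube at (13, 5) partially overlaps it — only the 24.75 mm² overlap (of its 33.75 mm²) is removed, clipping the outline — area = 164.25 mm². So its area = 164.25 mm². Layer 66 (z = 6.6): the cube (footprint 18×10.5) is included at this height (area 189.00 mm²); the cube at (13.5, 16) does not reach this height (z outside [8.5, 21.5]); the r=4 cylinder at (7, -1.5) gives a regular 32-gon of circumradius 4 (constant along its height) (area = (32/2)·4.000²·sin(360°/32) = 49.94 mm²); the r=9.5 cylinder at (10, 9.5) contributes a regular 32-gon of circumradius 9.5 (area = (32/2)·9.500²·sin(360°/32) = 281.71 mm²); After the difference (first − rest): starting from the 18×10.5 cube (189.00 mm²), the r=4 cylinder at (7, -1.5) partially overlaps it — only the 13.30 mm² overlap (of its 49.94 mm²) is removed, clipping the outline; the r=9.5 cylinder at (10, 9.5) partially overlaps it — only the 144.37 mm² overlap (of its 281.71 mm²) is removed, clipping the outline — area = 31.33 mm²; the 4.5×7.5 cube at (13, 5) contributes its full rectangle (area 33.75 mm²); Taking the first minus the rest: starting from that combined region (31.33 mm²), the 4.5×7.5 cube at (13, 5) misses the remaining region (no effect) — area = 31.33 mm². So its area = 31.33 mm². Layer 182 is larger (164.25 vs 31.33 mm²).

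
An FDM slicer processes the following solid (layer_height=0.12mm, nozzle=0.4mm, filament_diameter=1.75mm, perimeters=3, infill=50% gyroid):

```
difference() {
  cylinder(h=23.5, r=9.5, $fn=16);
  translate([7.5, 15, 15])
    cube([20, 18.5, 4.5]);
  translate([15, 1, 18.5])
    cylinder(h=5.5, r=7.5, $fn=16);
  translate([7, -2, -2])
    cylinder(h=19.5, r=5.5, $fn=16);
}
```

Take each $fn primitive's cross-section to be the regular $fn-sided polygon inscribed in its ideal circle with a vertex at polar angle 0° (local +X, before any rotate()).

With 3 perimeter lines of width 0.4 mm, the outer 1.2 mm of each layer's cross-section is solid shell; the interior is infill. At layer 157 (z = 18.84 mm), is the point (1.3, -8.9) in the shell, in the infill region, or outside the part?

At z = 18.84 mm: the r=9.5 cylinder gives a regular 16-gon of circumradius 9.5 (constant along its height); the 20×18.5 cube at (7.5, 15) contributes its full rectangle; the cylinder at (15, 1): section is a regular 16-gon, circumradius r=7.5; the cylinder at (7, -2) is absent (z outside [-2, 17.5]); Taking the first minus the rest: starting from the r=9.5 cylinder, the 20×18.5 cube at (7.5, 15) misses the remaining region (no effect); the r=7.5 cylinder at (15, 1) partially overlaps it — only the 8.75 mm² overlap (of its 172.21 mm²) is removed, clipping the outline — 1 connected region. Overall, the cross-section is a single solid region. The nearest boundary edge runs (3.64, -8.78)→(-0.00, -9.50); distance from the point to it = 0.33 mm. The point is inside the cross-section, 0.33 mm from the nearest boundary — within the 1.2 mm shell band (3 × 0.4).

shell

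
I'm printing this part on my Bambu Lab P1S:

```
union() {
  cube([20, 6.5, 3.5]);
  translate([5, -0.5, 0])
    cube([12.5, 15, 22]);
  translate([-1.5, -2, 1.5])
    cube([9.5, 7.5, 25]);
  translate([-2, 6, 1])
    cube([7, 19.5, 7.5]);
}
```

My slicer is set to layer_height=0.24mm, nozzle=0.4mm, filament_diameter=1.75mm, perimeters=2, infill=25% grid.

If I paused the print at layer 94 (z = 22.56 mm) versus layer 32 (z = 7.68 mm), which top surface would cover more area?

Layer 94 (z = 22.56): the cube is absent (z outside [0, 3.5]); the cube at (5, -0.5) is absent (z outside [0, 22]); the cube at (-1.5, -2) (footprint 9.5×7.5) is included at this height (area 71.25 mm²); the cube at (-2, 6) is absent (z outside [1, 8.5]); Combining (union): only the 9.5×7.5 cube at (-1.5, -2) is present, so the union is just that shape — area = 71.25 mm². So its area = 71.25 mm². Layer 32 (z = 7.68): the cube does not reach this height (z outside [0, 3.5]); the cube at (5, -0.5) (footprint 12.5×15) is included at this height (area 187.50 mm²); the cube at (-1.5, -2) (footprint 9.5×7.5) is included at this height (area 71.25 mm²); the cube at (-2, 6) is present — its section is the full 7×19.5 rectangle (area 136.50 mm²); Combining (union): the regions partially overlap — summed areas 395.25 mm² minus the doubly-counted overlap 18.00 mm² gives 377.25 mm² — area = 377.25 mm². So its area = 377.25 mm². Layer 32 is larger (377.25 vs 71.25 mm²).

layer 32 (z = 7.68 mm)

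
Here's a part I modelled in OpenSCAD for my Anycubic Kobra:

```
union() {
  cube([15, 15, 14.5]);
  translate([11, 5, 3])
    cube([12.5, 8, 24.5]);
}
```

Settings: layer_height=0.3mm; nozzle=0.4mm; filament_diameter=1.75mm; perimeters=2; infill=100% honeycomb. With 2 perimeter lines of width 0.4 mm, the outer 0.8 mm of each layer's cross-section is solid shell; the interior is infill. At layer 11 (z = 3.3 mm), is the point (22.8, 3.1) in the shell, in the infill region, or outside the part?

At z = 3.3 mm: the cube (footprint 15×15) is included at this height; the cube at (11, 5) is present — its section is the full 12.5×8 rectangle; Combining (union): the regions partially overlap (shared area 32.00 mm²), so overlapping operands fuse into one piece — 1 connected region. Overall, the cross-section is a single solid region. The nearest boundary edge runs (23.50, 5.00)→(15.00, 5.00); distance from the point to it = 1.90 mm. The point is not inside any of the regions above, so it lies outside the cross-section (1.90 mm from the nearest boundary).

outside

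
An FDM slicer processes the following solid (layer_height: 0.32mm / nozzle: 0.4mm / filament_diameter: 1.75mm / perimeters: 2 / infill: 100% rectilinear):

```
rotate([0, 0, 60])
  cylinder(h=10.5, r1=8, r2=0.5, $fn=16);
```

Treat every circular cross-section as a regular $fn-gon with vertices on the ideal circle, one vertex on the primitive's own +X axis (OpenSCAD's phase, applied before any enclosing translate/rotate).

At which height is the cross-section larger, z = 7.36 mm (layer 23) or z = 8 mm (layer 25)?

layer 23 (z = 7.36 mm)

Layer 23 (z = 7.36): the cone: at t=0.701 of its height the radius interpolates to r₁+(r₂−r₁)t = 2.743, giving a regular 16-gon of that circumradius (area = (16/2)·2.743²·sin(360°/16) = 23.03 mm²); (whole slice rotated 60° about Z — lengths, areas and connectivity unchanged). So its area = 23.03 mm². Layer 25 (z = 8): the cone (r1=8→r2=0.5) has section circumradius 2.286 here — a regular 16-gon (area = (16/2)·2.286²·sin(360°/16) = 15.99 mm²); (whole slice rotated 60° about Z — lengths, areas and connectivity unchanged). So its area = 15.99 mm². Layer 23 is larger (23.03 vs 15.99 mm²).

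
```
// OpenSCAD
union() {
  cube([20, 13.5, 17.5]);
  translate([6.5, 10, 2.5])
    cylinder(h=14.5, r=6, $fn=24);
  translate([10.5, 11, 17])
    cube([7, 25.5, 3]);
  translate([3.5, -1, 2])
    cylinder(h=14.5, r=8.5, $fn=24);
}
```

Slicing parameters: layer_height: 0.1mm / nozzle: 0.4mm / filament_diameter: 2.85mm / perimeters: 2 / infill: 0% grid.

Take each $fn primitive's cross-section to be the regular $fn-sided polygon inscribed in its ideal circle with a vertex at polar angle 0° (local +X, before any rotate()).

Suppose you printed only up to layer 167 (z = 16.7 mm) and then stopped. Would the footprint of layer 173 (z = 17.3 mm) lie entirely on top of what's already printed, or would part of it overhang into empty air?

part overhangs

Compare the two slices. At z = 16.7: the cube is present — its section is the full 20×13.5 rectangle (area 270.00 mm²); the cylinder at (6.5, 10): section is a regular 24-gon, circumradius r=6 (area = (24/2)·6.000²·sin(360°/24) = 111.81 mm²); the cube at (10.5, 11) does not reach this height (z outside [17, 20]); the cylinder at (3.5, -1) is not intersected at this z (z outside [2, 16.5]); Combining (union): the regions partially overlap — summed areas 381.81 mm² minus the doubly-counted overlap 95.13 mm² gives 286.68 mm² — area = 286.68 mm². At z = 17.3: the 20×13.5 cube contributes its full rectangle (area 270.00 mm²); the cylinder at (6.5, 10) does not reach this height (z outside [2.5, 17]); the 7×25.5 cube at (10.5, 11) contributes its full rectangle (area 178.50 mm²); the cylinder at (3.5, -1) does not reach this height (z outside [2, 16.5]); Taking the union: the regions partially overlap — summed areas 448.50 mm² minus the doubly-counted overlap 17.50 mm² gives 431.00 mm² — area = 431.00 mm². Checking containment: at z = 17.3 the cross-section extends beyond the z = 16.7 cross-section by about 160.59 mm².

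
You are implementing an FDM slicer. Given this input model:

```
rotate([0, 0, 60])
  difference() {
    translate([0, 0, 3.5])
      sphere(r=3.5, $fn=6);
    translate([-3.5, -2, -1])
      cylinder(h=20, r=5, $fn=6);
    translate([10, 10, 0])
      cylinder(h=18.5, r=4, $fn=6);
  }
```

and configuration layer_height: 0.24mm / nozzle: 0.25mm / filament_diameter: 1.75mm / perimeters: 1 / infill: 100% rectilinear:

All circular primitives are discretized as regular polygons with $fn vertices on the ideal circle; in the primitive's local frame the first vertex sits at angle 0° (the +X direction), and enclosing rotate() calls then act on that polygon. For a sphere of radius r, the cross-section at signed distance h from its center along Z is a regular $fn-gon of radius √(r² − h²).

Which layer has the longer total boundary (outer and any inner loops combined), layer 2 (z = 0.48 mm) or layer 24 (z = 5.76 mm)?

Layer 2 (z = 0.48): the sphere: section is a regular 6-gon, circumradius = √(r²−h²) = √(3.5²−3.02²) = 1.769 (perimeter = 2·6·1.769·sin(180°/6) = 10.61 mm); the r=5 cylinder at (-3.5, -2) gives a regular 6-gon of circumradius 5 (constant along its height) (perimeter = 2·6·5.000·sin(180°/6) = 30.00 mm); the r=4 cylinder at (10, 10) gives a regular 6-gon of circumradius 4 (constant along its height) (perimeter = 2·6·4.000·sin(180°/6) = 24.00 mm); After the difference (first − rest): starting from the r=3.5 sphere, the r=5 cylinder at (-3.5, -2) partially overlaps it — only the 5.07 mm² overlap (of its 64.95 mm²) is removed, clipping the outline; the r=4 cylinder at (10, 10) misses the remaining region (no effect) — boundary = 7.81 mm; (rotated 60° about Z; rotation is an isometry so areas/perimeters/island counts are preserved). So its perimeter = 7.81 mm. Layer 24 (z = 5.76): the sphere: section is a regular 6-gon, circumradius = √(r²−h²) = √(3.5²−2.26²) = 2.673 (perimeter = 2·6·2.673·sin(180°/6) = 16.04 mm); the cylinder at (-3.5, -2): section is a regular 6-gon, circumradius r=5 (perimeter = 2·6·5.000·sin(180°/6) = 30.00 mm); the cylinder at (10, 10): section is a regular 6-gon, circumradius r=4 (perimeter = 2·6·4.000·sin(180°/6) = 24.00 mm); Taking the first minus the rest: starting from the r=3.5 sphere, the r=5 cylinder at (-3.5, -2) partially overlaps it — only the 10.82 mm² overlap (of its 64.95 mm²) is removed, clipping the outline; the r=4 cylinder at (10, 10) misses the remaining region (no effect) — boundary = 13.04 mm; (rotated 60° about Z; rotation is an isometry so areas/perimeters/island counts are preserved). So its perimeter = 13.04 mm. Layer 24 is larger (13.04 vs 7.81 mm).

layer 24 (z = 5.76 mm)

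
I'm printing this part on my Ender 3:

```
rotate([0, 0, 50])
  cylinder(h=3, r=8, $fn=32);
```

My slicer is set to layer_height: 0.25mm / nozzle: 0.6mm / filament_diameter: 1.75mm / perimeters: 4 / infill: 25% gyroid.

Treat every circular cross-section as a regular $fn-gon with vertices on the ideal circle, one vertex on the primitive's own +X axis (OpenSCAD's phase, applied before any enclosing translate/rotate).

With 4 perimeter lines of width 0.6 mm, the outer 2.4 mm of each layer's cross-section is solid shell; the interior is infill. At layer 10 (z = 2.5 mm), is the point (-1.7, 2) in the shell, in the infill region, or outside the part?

infill

At z = 2.5 mm: the r=8 cylinder gives a regular 32-gon of circumradius 8 (constant along its height); (whole slice rotated 50° about Z — lengths, areas and connectivity unchanged). Overall, the cross-section is a single solid region. Undo the 50° rotation: the query point maps to (0.439, 2.588) in the un-rotated model frame. The nearest boundary edge runs (1.56, 7.85)→(0.00, 8.00); distance from the point to it = 5.34 mm. The point is inside the cross-section and 5.34 mm from the nearest boundary — more than the 2.4 mm shell width (4 × 0.6), so it's in the infill interior.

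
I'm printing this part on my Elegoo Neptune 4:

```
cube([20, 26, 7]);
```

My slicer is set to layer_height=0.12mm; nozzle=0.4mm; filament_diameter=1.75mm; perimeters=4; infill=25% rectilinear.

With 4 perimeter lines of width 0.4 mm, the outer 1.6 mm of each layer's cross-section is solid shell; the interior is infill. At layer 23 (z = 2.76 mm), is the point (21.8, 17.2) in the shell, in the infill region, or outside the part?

At z = 2.76 mm: the cube (footprint 20×26) is included at this height. Overall, the cross-section is a single solid region. The nearest boundary edge runs (20.00, 0.00)→(20.00, 26.00); distance from the point to it = 1.80 mm. The point is not inside any of the regions above, so it lies outside the cross-section (1.80 mm from the nearest boundary).

outside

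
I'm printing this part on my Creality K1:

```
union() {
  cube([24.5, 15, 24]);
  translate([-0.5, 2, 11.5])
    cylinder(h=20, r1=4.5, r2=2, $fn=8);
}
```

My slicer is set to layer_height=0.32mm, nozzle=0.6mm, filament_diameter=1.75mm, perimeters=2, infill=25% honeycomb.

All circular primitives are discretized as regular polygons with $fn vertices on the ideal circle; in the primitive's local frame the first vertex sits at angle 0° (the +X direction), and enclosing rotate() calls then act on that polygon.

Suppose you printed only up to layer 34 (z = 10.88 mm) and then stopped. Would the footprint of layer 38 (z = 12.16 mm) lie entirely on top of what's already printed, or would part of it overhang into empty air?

part overhangs

Compare the two slices. At z = 10.88: the 24.5×15 cube contributes its full rectangle (area 367.50 mm²); the cone at (-0.5, 2) is not intersected at this z (z outside [11.5, 31.5]); Taking the union: only the 24.5×15 cube is present, so the union is just that shape — area = 367.50 mm². At z = 12.16: the 24.5×15 cube contributes its full rectangle (area 367.50 mm²); the cone at (-0.5, 2) (r1=4.5→r2=2) has section circumradius 4.418 here — a regular 8-gon (area = (8/2)·4.418²·sin(360°/8) = 55.19 mm²); Taking the union: the regions partially overlap — summed areas 422.69 mm² minus the doubly-counted overlap 18.65 mm² gives 404.05 mm² — area = 404.05 mm². Checking containment: at z = 12.16 the cross-section extends beyond the z = 10.88 cross-section by about 36.55 mm².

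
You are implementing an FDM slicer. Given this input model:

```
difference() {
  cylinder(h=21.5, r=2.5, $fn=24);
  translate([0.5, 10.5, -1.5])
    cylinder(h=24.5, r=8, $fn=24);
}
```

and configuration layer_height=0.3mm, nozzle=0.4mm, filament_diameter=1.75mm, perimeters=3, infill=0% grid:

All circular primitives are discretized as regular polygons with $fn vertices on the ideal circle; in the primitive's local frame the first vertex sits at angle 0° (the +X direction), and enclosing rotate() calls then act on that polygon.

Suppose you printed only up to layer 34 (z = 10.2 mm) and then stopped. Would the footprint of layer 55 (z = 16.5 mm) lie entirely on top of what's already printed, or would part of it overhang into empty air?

Compare the two slices. At z = 10.2: the cylinder: section is a regular 24-gon, circumradius r=2.5 (area = (24/2)·2.500²·sin(360°/24) = 19.41 mm²); the cylinder at (0.5, 10.5): section is a regular 24-gon, circumradius r=8 (area = (24/2)·8.000²·sin(360°/24) = 198.77 mm²); Subtracting the remaining from the first: starting from the r=2.5 cylinder (19.41 mm²), the r=8 cylinder at (0.5, 10.5) misses the remaining region (no effect) — area = 19.41 mm². At z = 16.5: the r=2.5 cylinder contributes a regular 24-gon of circumradius 2.5 (area = (24/2)·2.500²·sin(360°/24) = 19.41 mm²); the cylinder at (0.5, 10.5): section is a regular 24-gon, circumradius r=8 (area = (24/2)·8.000²·sin(360°/24) = 198.77 mm²); Taking the first minus the rest: starting from the r=2.5 cylinder (19.41 mm²), the r=8 cylinder at (0.5, 10.5) misses the remaining region (no effect) — area = 19.41 mm². Checking containment: the cross-section at z = 16.5 is a subset of the cross-section at z = 10.2.

entirely on top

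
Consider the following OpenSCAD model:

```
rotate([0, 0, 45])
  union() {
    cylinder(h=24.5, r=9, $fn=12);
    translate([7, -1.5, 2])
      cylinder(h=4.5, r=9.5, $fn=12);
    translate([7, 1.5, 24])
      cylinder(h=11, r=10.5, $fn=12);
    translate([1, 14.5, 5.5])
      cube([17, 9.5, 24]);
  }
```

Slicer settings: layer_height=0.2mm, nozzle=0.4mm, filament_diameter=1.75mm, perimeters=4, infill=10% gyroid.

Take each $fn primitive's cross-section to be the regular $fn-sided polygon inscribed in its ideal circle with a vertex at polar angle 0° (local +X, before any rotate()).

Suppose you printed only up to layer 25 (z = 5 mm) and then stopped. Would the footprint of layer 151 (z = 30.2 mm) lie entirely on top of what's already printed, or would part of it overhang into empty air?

part overhangs

Compare the two slices. At z = 5: the cylinder: section is a regular 12-gon, circumradius r=9 (area = (12/2)·9.000²·sin(360°/12) = 243.00 mm²); the r=9.5 cylinder at (7, -1.5) gives a regular 12-gon of circumradius 9.5 (constant along its height) (area = (12/2)·9.500²·sin(360°/12) = 270.75 mm²); the cylinder at (7, 1.5) is not intersected at this z (z outside [24, 35]); the cube at (1, 14.5) is not intersected at this z (z outside [5.5, 29.5]); Taking the union: the regions partially overlap — summed areas 513.75 mm² minus the doubly-counted overlap 130.34 mm² gives 383.41 mm² — area = 383.41 mm²; (whole slice rotated 45° about Z — lengths, areas and connectivity unchanged). At z = 30.2: the cylinder is absent (z outside [0, 24.5]); the cylinder at (7, -1.5) does not reach this height (z outside [2, 6.5]); the cylinder at (7, 1.5): section is a regular 12-gon, circumradius r=10.5 (area = (12/2)·10.500²·sin(360°/12) = 330.75 mm²); the cube at (1, 14.5) is not intersected at this z (z outside [5.5, 29.5]); Taking the union: only the r=10.5 cylinder at (7, 1.5) is present, so the union is just that shape — area = 330.75 mm²; (rotated 45° about Z; rotation is an isometry so areas/perimeters/island counts are preserved). Checking containment: at z = 30.2 the cross-section extends beyond the z = 5 cross-section by about 65.05 mm².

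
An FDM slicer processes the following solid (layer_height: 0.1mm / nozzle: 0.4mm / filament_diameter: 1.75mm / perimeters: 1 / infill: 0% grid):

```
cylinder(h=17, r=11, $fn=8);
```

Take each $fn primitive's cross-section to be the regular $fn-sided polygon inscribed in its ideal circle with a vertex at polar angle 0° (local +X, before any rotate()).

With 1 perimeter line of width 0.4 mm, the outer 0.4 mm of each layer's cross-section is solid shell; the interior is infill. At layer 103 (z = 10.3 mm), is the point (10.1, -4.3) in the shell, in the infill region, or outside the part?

outside

At z = 10.3 mm: the r=11 cylinder contributes a regular 8-gon of circumradius 11. Overall, the cross-section is a single solid region. The nearest boundary edge runs (7.78, -7.78)→(11.00, 0.00); distance from the point to it = 0.81 mm. The point is not inside any of the regions above, so it lies outside the cross-section (0.81 mm from the nearest boundary).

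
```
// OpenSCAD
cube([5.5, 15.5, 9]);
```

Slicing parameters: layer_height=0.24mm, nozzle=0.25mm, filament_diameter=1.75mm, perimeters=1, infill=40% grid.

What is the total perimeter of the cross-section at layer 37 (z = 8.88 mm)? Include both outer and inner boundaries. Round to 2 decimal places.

At z = 8.88 mm: the cube (footprint 5.5×15.5) is included at this height (perimeter 42.00 mm). Overall, the cross-section is a single solid region. Total boundary length (outer) = 42.00 mm.

42.00 mm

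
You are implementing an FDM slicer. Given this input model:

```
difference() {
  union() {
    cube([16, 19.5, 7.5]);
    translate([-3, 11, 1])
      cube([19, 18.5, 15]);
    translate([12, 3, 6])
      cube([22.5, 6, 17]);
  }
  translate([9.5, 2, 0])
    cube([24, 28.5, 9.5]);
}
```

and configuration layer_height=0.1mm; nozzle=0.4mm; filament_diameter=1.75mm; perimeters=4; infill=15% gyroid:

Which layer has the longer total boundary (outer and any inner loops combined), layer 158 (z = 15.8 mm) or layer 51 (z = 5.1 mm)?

Layer 158 (z = 15.8): the cube is absent (z outside [0, 7.5]); the cube at (-3, 11) is present — its section is the full 19×18.5 rectangle (perimeter 75.00 mm); the cube at (12, 3) is present — its section is the full 22.5×6 rectangle (perimeter 57.00 mm); Taking the union: the 2 present regions are separate (no shared area or edge), so areas and boundary lengths simply add and each stays a separate island — boundary = 132.00 mm; the cube at (9.5, 2) is not intersected at this z (z outside [0, 9.5]); After the difference (first − rest): none of the subtracted shapes is present at this height, so that combined region is unchanged — boundary = 132.00 mm. So its perimeter = 132.00 mm. Layer 51 (z = 5.1): the cube (footprint 16×19.5) is included at this height (perimeter 71.00 mm); the cube at (-3, 11) (footprint 19×18.5) is included at this height (perimeter 75.00 mm); the cube at (12, 3) does not reach this height (z outside [6, 23]); Taking the union: the regions partially overlap (shared area 136.00 mm²), so the edge portions inside another operand are dropped and the merged outline is re-measured after clipping — boundary = 97.00 mm; the cube at (9.5, 2) is present — its section is the full 24×28.5 rectangle (perimeter 105.00 mm); Subtracting the remaining from the first: starting from that combined region, the 24×28.5 cube at (9.5, 2) partially overlaps it — only the 178.75 mm² overlap (of its 684.00 mm²) is removed, clipping the outline — boundary = 97.00 mm. So its perimeter = 97.00 mm. Layer 158 is larger (132.00 vs 97.00 mm).

layer 158 (z = 15.8 mm)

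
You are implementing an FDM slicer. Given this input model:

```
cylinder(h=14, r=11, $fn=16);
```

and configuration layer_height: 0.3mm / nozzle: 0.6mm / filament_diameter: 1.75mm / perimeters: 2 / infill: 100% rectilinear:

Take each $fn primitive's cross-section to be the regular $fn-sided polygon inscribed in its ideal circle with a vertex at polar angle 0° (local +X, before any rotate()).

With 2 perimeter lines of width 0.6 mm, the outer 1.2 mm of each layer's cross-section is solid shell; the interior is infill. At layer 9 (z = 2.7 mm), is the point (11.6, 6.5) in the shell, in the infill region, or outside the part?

outside

At z = 2.7 mm: the r=11 cylinder gives a regular 16-gon of circumradius 11 (constant along its height). Overall, the cross-section is a single solid region. The nearest boundary edge runs (10.16, 4.21)→(7.78, 7.78); distance from the point to it = 2.47 mm. The point is not inside any of the regions above, so it lies outside the cross-section (2.47 mm from the nearest boundary).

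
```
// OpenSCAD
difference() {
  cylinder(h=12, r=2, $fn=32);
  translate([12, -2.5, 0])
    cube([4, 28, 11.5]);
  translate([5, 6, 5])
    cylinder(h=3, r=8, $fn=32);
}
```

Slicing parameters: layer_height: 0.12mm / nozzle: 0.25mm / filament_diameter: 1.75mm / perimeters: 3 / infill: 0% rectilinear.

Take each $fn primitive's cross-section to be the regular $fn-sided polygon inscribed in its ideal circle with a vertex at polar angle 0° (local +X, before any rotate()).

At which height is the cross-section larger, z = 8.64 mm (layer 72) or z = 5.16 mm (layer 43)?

Layer 72 (z = 8.64): the r=2 cylinder gives a regular 32-gon of circumradius 2 (constant along its height) (area = (32/2)·2.000²·sin(360°/32) = 12.49 mm²); the cube at (12, -2.5) is present — its section is the full 4×28 rectangle (area 112.00 mm²); the cylinder at (5, 6) does not reach this height (z outside [5, 8]); After the difference (first − rest): starting from the r=2 cylinder (12.49 mm²), the 4×28 cube at (12, -2.5) misses the remaining region (no effect) — area = 12.49 mm². So its area = 12.49 mm². Layer 43 (z = 5.16): the r=2 cylinder gives a regular 32-gon of circumradius 2 (constant along its height) (area = (32/2)·2.000²·sin(360°/32) = 12.49 mm²); the 4×28 cube at (12, -2.5) contributes its full rectangle (area 112.00 mm²); the cylinder at (5, 6): section is a regular 32-gon, circumradius r=8 (area = (32/2)·8.000²·sin(360°/32) = 199.77 mm²); Taking the first minus the rest: starting from the r=2 cylinder (12.49 mm²), the 4×28 cube at (12, -2.5) misses the remaining region (no effect); the r=8 cylinder at (5, 6) partially overlaps it — only the 6.56 mm² overlap (of its 199.77 mm²) is removed, clipping the outline — area = 5.93 mm². So its area = 5.93 mm². Layer 72 is larger (12.49 vs 5.93 mm²).

layer 72 (z = 8.64 mm)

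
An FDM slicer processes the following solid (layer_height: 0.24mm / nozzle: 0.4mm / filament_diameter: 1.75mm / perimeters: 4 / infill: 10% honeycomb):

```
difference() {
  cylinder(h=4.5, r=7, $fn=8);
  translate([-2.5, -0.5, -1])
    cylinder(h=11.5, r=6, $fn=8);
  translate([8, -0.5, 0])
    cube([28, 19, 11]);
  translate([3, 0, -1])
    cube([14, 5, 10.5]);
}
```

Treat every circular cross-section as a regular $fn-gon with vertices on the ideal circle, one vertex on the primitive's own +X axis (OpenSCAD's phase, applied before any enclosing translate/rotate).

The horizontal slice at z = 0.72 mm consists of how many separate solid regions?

At z = 0.72 mm: the cylinder: section is a regular 8-gon, circumradius r=7; the r=6 cylinder at (-2.5, -0.5) gives a regular 8-gon of circumradius 6 (constant along its height); the cube at (8, -0.5) (footprint 28×19) is included at this height; the cube at (3, 0) (footprint 14×5) is included at this height; Taking the first minus the rest: starting from the r=7 cylinder, the r=6 cylinder at (-2.5, -0.5) partially overlaps it — only the 86.43 mm² overlap (of its 101.82 mm²) is removed, clipping the outline; the 28×19 cube at (8, -0.5) misses the remaining region (no effect); the 14×5 cube at (3, 0) partially overlaps it — only the 14.72 mm² overlap (of its 70.00 mm²) is removed, clipping the outline — 2 connected regions. The result has 2 disconnected regions.

2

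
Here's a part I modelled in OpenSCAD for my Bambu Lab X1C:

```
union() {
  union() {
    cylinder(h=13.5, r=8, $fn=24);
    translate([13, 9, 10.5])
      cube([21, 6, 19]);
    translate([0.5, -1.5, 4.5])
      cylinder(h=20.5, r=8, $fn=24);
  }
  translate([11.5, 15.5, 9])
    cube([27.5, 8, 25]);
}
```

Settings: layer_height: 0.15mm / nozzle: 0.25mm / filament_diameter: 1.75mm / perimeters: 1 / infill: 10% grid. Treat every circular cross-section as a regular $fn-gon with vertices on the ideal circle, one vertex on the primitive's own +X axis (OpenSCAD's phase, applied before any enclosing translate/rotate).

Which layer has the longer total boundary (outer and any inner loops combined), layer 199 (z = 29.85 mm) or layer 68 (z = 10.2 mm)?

layer 68 (z = 10.2 mm)

Layer 199 (z = 29.85): the cylinder does not reach this height (z outside [0, 13.5]); the cube at (13, 9) is not intersected at this z (z outside [10.5, 29.5]); the cylinder at (0.5, -1.5) is not intersected at this z (z outside [4.5, 25]); Combining (union): nothing is present at this height; the cube at (11.5, 15.5) is present — its section is the full 27.5×8 rectangle (perimeter 71.00 mm); Combining (union): only the 27.5×8 cube at (11.5, 15.5) is present, so the union is just that shape — boundary = 71.00 mm. So its perimeter = 71.00 mm. Layer 68 (z = 10.2): the cylinder: section is a regular 24-gon, circumradius r=8 (perimeter = 2·24·8.000·sin(180°/24) = 50.12 mm); the cube at (13, 9) does not reach this height (z outside [10.5, 29.5]); the r=8 cylinder at (0.5, -1.5) gives a regular 24-gon of circumradius 8 (constant along its height) (perimeter = 2·24·8.000·sin(180°/24) = 50.12 mm); Combining (union): the regions partially overlap (shared area 173.65 mm²), so the edge portions inside another operand are dropped and the merged outline is re-measured after clipping — boundary = 53.31 mm; the cube at (11.5, 15.5) (footprint 27.5×8) is included at this height (perimeter 71.00 mm); Taking the union: the 2 present regions are separate (no shared area or edge), so areas and boundary lengths simply add and each stays a separate island — boundary = 124.31 mm. So its perimeter = 124.31 mm. Layer 68 is larger (124.31 vs 71.00 mm).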